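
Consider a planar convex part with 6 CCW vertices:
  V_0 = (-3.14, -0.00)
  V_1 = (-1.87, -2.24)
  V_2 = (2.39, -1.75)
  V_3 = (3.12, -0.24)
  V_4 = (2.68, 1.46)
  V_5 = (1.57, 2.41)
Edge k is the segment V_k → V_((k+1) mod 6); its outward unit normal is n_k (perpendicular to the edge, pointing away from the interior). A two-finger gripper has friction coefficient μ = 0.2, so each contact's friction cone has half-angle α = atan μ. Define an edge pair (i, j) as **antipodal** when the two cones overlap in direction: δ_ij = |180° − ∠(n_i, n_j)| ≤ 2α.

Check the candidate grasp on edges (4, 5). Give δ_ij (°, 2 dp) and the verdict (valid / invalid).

α = atan 0.2 = 11.31°;  2α = 22.62°
edge 4: e_4 = (-1.11, +0.95);  n_4 = (+0.6502, +0.7597)
edge 5: e_5 = (-4.71, -2.41);  n_5 = (-0.4555, +0.8902)
∠(n_4, n_5) = 67.66°
δ = |180° − 67.66°| = 112.34°
112.34° > 2α = 22.62°  →  invalid

δ = 112.34°, invalid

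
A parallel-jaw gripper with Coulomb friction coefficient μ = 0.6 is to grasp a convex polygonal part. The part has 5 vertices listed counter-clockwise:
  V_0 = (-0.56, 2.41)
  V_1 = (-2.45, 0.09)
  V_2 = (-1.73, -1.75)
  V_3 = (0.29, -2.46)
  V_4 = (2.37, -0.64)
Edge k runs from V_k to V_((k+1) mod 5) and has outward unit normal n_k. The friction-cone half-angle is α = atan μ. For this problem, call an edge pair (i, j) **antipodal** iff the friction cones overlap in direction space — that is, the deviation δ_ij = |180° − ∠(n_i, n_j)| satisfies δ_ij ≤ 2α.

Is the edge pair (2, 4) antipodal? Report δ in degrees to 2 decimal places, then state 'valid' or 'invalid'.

δ = 26.78°, valid

α = atan 0.6 = 30.96°;  2α = 61.93°
edge 2: e_2 = (+2.02, -0.71);  n_2 = (-0.3316, -0.9434)
edge 4: e_4 = (-2.93, +3.05);  n_4 = (+0.7212, +0.6928)
∠(n_2, n_4) = 153.22°
δ = |180° − 153.22°| = 26.78°
26.78° ≤ 2α = 61.93°  →  valid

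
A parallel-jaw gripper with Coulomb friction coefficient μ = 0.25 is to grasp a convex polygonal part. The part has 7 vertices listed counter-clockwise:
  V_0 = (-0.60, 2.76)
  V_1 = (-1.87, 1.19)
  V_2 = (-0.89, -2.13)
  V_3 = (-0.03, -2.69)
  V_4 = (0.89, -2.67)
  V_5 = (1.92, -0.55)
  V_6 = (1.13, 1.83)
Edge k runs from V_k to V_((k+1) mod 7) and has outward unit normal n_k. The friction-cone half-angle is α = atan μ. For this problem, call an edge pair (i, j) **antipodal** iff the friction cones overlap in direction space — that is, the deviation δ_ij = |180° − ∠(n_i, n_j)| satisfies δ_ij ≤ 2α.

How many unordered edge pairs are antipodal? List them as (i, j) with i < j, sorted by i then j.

α = atan 0.25 = 14.04°;  2α = 28.07°
n_0 = (-0.7775, +0.6289)
n_1 = (-0.9591, -0.2831)
n_2 = (-0.5457, -0.8380)
n_3 = (+0.0217, -0.9998)
n_4 = (+0.8995, -0.4370)
n_5 = (+0.9491, +0.3150)
n_6 = (+0.4735, +0.8808)
  (0,1): δ = 124.58°  ·
  (0,2): δ = 84.10°  ·
  (0,3): δ = 49.78°  ·
  (0,4): δ = 13.06°  ✓
  (0,5): δ = 57.33°  ·
  (0,6): δ = 100.71°  ·
  (1,2): δ = 139.52°  ·
  (1,3): δ = 105.20°  ·
  (1,4): δ = 42.36°  ·
  (1,5): δ = 1.92°  ✓
  (1,6): δ = 45.29°  ·
  (2,3): δ = 145.68°  ·
  (2,4): δ = 82.84°  ·
  (2,5): δ = 38.57°  ·
  (2,6): δ = 4.81°  ✓
  (3,4): δ = 117.16°  ·
  (3,5): δ = 72.88°  ·
  (3,6): δ = 29.51°  ·
  (4,5): δ = 135.72°  ·
  (4,6): δ = 92.35°  ·
  (5,6): δ = 136.62°  ·
antipodal pairs: 3

count = 3; pairs: (0,4), (1,5), (2,6)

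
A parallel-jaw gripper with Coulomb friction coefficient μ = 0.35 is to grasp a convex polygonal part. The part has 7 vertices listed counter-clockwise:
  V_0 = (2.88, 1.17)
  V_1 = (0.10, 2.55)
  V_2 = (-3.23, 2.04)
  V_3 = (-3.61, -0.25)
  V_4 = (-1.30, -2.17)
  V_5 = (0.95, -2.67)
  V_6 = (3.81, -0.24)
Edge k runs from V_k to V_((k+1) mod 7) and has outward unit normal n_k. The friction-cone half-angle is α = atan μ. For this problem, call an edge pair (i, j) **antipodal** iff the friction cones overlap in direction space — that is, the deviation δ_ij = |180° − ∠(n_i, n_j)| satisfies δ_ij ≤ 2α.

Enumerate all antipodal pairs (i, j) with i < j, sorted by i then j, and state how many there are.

α = atan 0.35 = 19.29°;  2α = 38.58°
n_0 = (+0.4446, +0.8957)
n_1 = (-0.1514, +0.9885)
n_2 = (-0.9865, +0.1637)
n_3 = (-0.6392, -0.7690)
n_4 = (-0.2169, -0.9762)
n_5 = (+0.6475, -0.7621)
n_6 = (+0.8348, +0.5506)
  (0,1): δ = 144.89°  ·
  (0,2): δ = 73.02°  ·
  (0,3): δ = 13.33°  ✓
  (0,4): δ = 13.87°  ✓
  (0,5): δ = 66.75°  ·
  (0,6): δ = 149.81°  ·
  (1,2): δ = 108.13°  ·
  (1,3): δ = 48.44°  ·
  (1,4): δ = 21.24°  ✓
  (1,5): δ = 31.65°  ✓
  (1,6): δ = 114.70°  ·
  (2,3): δ = 120.31°  ·
  (2,4): δ = 93.11°  ·
  (2,5): δ = 40.23°  ·
  (2,6): δ = 42.83°  ·
  (3,4): δ = 152.80°  ·
  (3,5): δ = 99.91°  ·
  (3,6): δ = 16.86°  ✓
  (4,5): δ = 127.12°  ·
  (4,6): δ = 44.06°  ·
  (5,6): δ = 96.95°  ·
antipodal pairs: 5

count = 5; pairs: (0,3), (0,4), (1,4), (1,5), (3,6)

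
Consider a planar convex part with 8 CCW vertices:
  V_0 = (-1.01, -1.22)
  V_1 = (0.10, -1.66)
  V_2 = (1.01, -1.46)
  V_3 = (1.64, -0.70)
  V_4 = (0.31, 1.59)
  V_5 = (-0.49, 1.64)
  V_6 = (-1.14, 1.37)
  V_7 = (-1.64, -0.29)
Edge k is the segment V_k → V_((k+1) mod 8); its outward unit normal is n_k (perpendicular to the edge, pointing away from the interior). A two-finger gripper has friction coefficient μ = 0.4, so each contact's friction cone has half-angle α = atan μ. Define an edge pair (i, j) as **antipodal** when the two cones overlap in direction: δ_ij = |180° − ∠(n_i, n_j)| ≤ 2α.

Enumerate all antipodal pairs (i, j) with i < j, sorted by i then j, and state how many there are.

count = 7; pairs: (0,3), (0,4), (1,4), (1,5), (2,5), (2,6), (3,7)

α = atan 0.4 = 21.80°;  2α = 43.60°
n_0 = (-0.3685, -0.9296)
n_1 = (+0.2147, -0.9767)
n_2 = (+0.7699, -0.6382)
n_3 = (+0.8647, +0.5022)
n_4 = (+0.0624, +0.9981)
n_5 = (-0.3836, +0.9235)
n_6 = (-0.9575, +0.2884)
n_7 = (-0.8279, -0.5608)
  (0,1): δ = 145.98°  ·
  (0,2): δ = 108.03°  ·
  (0,3): δ = 38.23°  ✓
  (0,4): δ = 18.05°  ✓
  (0,5): δ = 44.18°  ·
  (0,6): δ = 94.86°  ·
  (0,7): δ = 145.74°  ·
  (1,2): δ = 142.05°  ·
  (1,3): δ = 72.25°  ·
  (1,4): δ = 15.97°  ✓
  (1,5): δ = 10.16°  ✓
  (1,6): δ = 60.84°  ·
  (1,7): δ = 111.72°  ·
  (2,3): δ = 110.20°  ·
  (2,4): δ = 53.92°  ·
  (2,5): δ = 27.79°  ✓
  (2,6): δ = 22.89°  ✓
  (2,7): δ = 73.77°  ·
  (3,4): δ = 123.72°  ·
  (3,5): δ = 97.59°  ·
  (3,6): δ = 46.91°  ·
  (3,7): δ = 3.97°  ✓
  (4,5): δ = 153.87°  ·
  (4,6): δ = 103.19°  ·
  (4,7): δ = 52.31°  ·
  (5,6): δ = 129.32°  ·
  (5,7): δ = 78.44°  ·
  (6,7): δ = 129.12°  ·
antipodal pairs: 7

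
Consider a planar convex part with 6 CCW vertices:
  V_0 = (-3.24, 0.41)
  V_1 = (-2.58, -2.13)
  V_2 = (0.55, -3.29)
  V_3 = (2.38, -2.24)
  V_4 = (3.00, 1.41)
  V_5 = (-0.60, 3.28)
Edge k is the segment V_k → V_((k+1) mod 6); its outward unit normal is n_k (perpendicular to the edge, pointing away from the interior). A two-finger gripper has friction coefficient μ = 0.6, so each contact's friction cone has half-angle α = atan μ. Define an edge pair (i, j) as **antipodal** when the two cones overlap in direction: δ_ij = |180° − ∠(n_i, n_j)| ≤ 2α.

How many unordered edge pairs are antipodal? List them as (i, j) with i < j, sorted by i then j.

α = atan 0.6 = 30.96°;  2α = 61.93°
n_0 = (-0.9679, -0.2515)
n_1 = (-0.3475, -0.9377)
n_2 = (+0.4977, -0.8674)
n_3 = (+0.9859, -0.1675)
n_4 = (+0.4610, +0.8874)
n_5 = (-0.7360, +0.6770)
  (0,1): δ = 124.90°  ·
  (0,2): δ = 74.72°  ·
  (0,3): δ = 24.21°  ✓
  (0,4): δ = 47.98°  ✓
  (0,5): δ = 122.82°  ·
  (1,2): δ = 129.82°  ·
  (1,3): δ = 79.31°  ·
  (1,4): δ = 7.11°  ✓
  (1,5): δ = 67.73°  ·
  (2,3): δ = 129.49°  ·
  (2,4): δ = 57.30°  ✓
  (2,5): δ = 17.54°  ✓
  (3,4): δ = 107.81°  ·
  (3,5): δ = 32.97°  ✓
  (4,5): δ = 105.16°  ·
antipodal pairs: 6

count = 6; pairs: (0,3), (0,4), (1,4), (2,4), (2,5), (3,5)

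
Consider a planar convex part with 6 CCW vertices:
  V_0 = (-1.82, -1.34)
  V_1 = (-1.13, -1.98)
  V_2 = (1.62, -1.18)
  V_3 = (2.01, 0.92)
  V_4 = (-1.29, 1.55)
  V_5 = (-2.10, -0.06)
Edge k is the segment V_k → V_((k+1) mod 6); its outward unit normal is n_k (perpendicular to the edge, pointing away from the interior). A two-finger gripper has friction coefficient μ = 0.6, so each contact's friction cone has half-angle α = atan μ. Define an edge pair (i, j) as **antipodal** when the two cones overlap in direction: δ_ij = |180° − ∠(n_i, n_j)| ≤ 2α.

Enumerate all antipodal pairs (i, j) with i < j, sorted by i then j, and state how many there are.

α = atan 0.6 = 30.96°;  2α = 61.93°
n_0 = (-0.6800, -0.7332)
n_1 = (+0.2793, -0.9602)
n_2 = (+0.9832, -0.1826)
n_3 = (+0.1875, +0.9823)
n_4 = (-0.8933, +0.4494)
n_5 = (-0.9769, -0.2137)
  (0,1): δ = 120.93°  ·
  (0,2): δ = 57.67°  ✓
  (0,3): δ = 32.04°  ✓
  (0,4): δ = 106.14°  ·
  (0,5): δ = 145.19°  ·
  (1,2): δ = 116.74°  ·
  (1,3): δ = 27.03°  ✓
  (1,4): δ = 47.07°  ✓
  (1,5): δ = 86.12°  ·
  (2,3): δ = 90.29°  ·
  (2,4): δ = 16.19°  ✓
  (2,5): δ = 22.86°  ✓
  (3,4): δ = 105.90°  ·
  (3,5): δ = 66.85°  ·
  (4,5): δ = 140.95°  ·
antipodal pairs: 6

count = 6; pairs: (0,2), (0,3), (1,3), (1,4), (2,4), (2,5)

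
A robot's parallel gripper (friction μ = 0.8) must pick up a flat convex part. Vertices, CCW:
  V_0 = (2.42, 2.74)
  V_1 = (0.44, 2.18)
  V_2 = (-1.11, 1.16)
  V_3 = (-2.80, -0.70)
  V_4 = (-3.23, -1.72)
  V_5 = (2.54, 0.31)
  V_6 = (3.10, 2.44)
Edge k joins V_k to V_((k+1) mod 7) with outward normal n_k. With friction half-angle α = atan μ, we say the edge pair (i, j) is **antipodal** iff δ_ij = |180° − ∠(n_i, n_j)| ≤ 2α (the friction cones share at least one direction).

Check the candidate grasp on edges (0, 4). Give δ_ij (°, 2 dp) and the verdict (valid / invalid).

α = atan 0.8 = 38.66°;  2α = 77.32°
edge 0: e_0 = (-1.98, -0.56);  n_0 = (-0.2722, +0.9623)
edge 4: e_4 = (+5.77, +2.03);  n_4 = (+0.3319, -0.9433)
∠(n_0, n_4) = 176.41°
δ = |180° − 176.41°| = 3.59°
3.59° ≤ 2α = 77.32°  →  valid

δ = 3.59°, valid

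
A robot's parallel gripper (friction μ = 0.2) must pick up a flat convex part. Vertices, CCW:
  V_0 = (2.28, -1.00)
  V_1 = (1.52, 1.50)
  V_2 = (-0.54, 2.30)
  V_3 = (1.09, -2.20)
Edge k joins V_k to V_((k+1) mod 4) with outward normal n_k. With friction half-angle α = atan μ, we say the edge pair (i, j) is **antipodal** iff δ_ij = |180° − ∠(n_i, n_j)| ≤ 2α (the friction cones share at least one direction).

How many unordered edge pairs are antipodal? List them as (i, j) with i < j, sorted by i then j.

count = 1; pairs: (0,2)

α = atan 0.2 = 11.31°;  2α = 22.62°
n_0 = (+0.9568, +0.2909)
n_1 = (+0.3620, +0.9322)
n_2 = (-0.9402, -0.3406)
n_3 = (+0.7101, -0.7041)
  (0,1): δ = 128.13°  ·
  (0,2): δ = 3.00°  ✓
  (0,3): δ = 118.33°  ·
  (1,2): δ = 48.86°  ·
  (1,3): δ = 66.46°  ·
  (2,3): δ = 64.67°  ·
antipodal pairs: 1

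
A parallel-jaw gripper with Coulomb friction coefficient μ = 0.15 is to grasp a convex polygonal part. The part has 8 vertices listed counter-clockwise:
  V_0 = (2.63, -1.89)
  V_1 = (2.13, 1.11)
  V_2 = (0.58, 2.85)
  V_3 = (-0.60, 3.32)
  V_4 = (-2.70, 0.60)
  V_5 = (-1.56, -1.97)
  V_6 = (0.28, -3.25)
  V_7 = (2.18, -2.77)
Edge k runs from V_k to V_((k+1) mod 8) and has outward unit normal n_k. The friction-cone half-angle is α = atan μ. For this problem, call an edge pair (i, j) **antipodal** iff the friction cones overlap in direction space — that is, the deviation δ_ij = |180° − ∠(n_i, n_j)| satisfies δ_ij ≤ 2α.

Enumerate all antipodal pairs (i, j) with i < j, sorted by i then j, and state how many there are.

α = atan 0.15 = 8.53°;  2α = 17.06°
n_0 = (+0.9864, +0.1644)
n_1 = (+0.7467, +0.6652)
n_2 = (+0.3700, +0.9290)
n_3 = (-0.7915, +0.6111)
n_4 = (-0.9141, -0.4055)
n_5 = (-0.5711, -0.8209)
n_6 = (+0.2449, -0.9695)
n_7 = (+0.8903, -0.4553)
  (0,1): δ = 147.77°  ·
  (0,2): δ = 121.18°  ·
  (0,3): δ = 47.13°  ·
  (0,4): δ = 14.46°  ✓
  (0,5): δ = 45.71°  ·
  (0,6): δ = 94.72°  ·
  (0,7): δ = 143.45°  ·
  (1,2): δ = 153.41°  ·
  (1,3): δ = 79.37°  ·
  (1,4): δ = 17.77°  ·
  (1,5): δ = 13.48°  ✓
  (1,6): δ = 62.48°  ·
  (1,7): δ = 111.22°  ·
  (2,3): δ = 105.95°  ·
  (2,4): δ = 44.36°  ·
  (2,5): δ = 13.11°  ✓
  (2,6): δ = 35.90°  ·
  (2,7): δ = 84.63°  ·
  (3,4): δ = 118.41°  ·
  (3,5): δ = 87.15°  ·
  (3,6): δ = 38.15°  ·
  (3,7): δ = 10.59°  ✓
  (4,5): δ = 148.75°  ·
  (4,6): δ = 99.74°  ·
  (4,7): δ = 51.00°  ·
  (5,6): δ = 131.00°  ·
  (5,7): δ = 82.26°  ·
  (6,7): δ = 131.26°  ·
antipodal pairs: 4

count = 4; pairs: (0,4), (1,5), (2,5), (3,7)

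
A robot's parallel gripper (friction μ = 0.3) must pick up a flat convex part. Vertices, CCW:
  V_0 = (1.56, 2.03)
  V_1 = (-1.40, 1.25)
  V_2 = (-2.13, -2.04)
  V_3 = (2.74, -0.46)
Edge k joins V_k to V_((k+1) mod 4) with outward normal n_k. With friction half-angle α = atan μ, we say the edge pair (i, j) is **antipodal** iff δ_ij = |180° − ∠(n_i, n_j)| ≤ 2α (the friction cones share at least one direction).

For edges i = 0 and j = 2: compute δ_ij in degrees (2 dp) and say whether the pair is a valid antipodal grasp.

δ = 3.21°, valid

α = atan 0.3 = 16.70°;  2α = 33.40°
edge 0: e_0 = (-2.96, -0.78);  n_0 = (-0.2548, +0.9670)
edge 2: e_2 = (+4.87, +1.58);  n_2 = (+0.3086, -0.9512)
∠(n_0, n_2) = 176.79°
δ = |180° − 176.79°| = 3.21°
3.21° ≤ 2α = 33.40°  →  valid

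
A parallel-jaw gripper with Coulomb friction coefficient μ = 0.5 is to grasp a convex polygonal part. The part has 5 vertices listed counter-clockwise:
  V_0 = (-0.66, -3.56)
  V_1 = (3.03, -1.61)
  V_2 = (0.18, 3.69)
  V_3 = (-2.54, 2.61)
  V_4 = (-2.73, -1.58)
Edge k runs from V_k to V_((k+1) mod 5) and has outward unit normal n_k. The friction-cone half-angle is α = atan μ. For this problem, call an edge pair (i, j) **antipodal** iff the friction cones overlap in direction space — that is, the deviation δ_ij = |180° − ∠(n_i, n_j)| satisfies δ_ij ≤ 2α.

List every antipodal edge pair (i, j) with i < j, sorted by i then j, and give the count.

count = 3; pairs: (0,2), (1,3), (1,4)

α = atan 0.5 = 26.57°;  2α = 53.13°
n_0 = (+0.4672, -0.8841)
n_1 = (+0.8807, +0.4736)
n_2 = (-0.3690, +0.9294)
n_3 = (-0.9990, +0.0453)
n_4 = (-0.6912, -0.7226)
  (0,1): δ = 89.59°  ·
  (0,2): δ = 6.20°  ✓
  (0,3): δ = 59.55°  ·
  (0,4): δ = 108.42°  ·
  (1,2): δ = 96.61°  ·
  (1,3): δ = 30.86°  ✓
  (1,4): δ = 18.00°  ✓
  (2,3): δ = 114.25°  ·
  (2,4): δ = 65.38°  ·
  (3,4): δ = 131.13°  ·
antipodal pairs: 3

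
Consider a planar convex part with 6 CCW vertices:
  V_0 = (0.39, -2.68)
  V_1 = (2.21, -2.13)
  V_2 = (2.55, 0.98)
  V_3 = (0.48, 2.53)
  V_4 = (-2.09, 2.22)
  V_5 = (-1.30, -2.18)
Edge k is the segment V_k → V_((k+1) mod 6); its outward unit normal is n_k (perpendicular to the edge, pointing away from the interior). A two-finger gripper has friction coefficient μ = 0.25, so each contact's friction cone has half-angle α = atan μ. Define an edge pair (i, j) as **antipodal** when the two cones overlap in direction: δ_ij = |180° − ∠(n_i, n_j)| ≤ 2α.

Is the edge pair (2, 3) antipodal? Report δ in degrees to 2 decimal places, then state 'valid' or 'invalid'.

α = atan 0.25 = 14.04°;  2α = 28.07°
edge 2: e_2 = (-2.07, +1.55);  n_2 = (+0.5994, +0.8005)
edge 3: e_3 = (-2.57, -0.31);  n_3 = (-0.1198, +0.9928)
∠(n_2, n_3) = 43.70°
δ = |180° − 43.70°| = 136.30°
136.30° > 2α = 28.07°  →  invalid

δ = 136.30°, invalid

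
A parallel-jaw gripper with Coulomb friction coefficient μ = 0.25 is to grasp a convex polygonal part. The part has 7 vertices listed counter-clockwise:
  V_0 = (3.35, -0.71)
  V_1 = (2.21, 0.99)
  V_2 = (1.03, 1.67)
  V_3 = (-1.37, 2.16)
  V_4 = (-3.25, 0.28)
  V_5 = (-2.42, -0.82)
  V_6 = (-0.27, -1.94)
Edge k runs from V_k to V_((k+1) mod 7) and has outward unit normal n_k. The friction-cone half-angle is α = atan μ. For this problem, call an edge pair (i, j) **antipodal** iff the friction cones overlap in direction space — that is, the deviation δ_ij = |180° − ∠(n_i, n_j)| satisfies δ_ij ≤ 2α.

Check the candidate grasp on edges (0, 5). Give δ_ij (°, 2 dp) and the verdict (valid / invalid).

δ = 28.64°, invalid

α = atan 0.25 = 14.04°;  2α = 28.07°
edge 0: e_0 = (-1.14, +1.70);  n_0 = (+0.8305, +0.5570)
edge 5: e_5 = (+2.15, -1.12);  n_5 = (-0.4620, -0.8869)
∠(n_0, n_5) = 151.36°
δ = |180° − 151.36°| = 28.64°
28.64° > 2α = 28.07°  →  invalid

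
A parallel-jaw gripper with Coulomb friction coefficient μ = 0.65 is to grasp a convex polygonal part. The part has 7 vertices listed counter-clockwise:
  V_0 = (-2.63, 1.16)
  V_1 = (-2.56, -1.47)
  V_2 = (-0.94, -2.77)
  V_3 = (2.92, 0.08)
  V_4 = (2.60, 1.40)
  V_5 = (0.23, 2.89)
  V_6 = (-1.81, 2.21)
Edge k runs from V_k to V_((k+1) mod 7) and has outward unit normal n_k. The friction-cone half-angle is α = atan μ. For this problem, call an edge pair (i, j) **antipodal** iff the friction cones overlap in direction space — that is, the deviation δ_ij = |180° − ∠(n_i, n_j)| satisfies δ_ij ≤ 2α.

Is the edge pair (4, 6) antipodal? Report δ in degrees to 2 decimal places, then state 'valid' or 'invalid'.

δ = 95.83°, invalid

α = atan 0.65 = 33.02°;  2α = 66.05°
edge 4: e_4 = (-2.37, +1.49);  n_4 = (+0.5322, +0.8466)
edge 6: e_6 = (-0.82, -1.05);  n_6 = (-0.7881, +0.6155)
∠(n_4, n_6) = 84.17°
δ = |180° − 84.17°| = 95.83°
95.83° > 2α = 66.05°  →  invalid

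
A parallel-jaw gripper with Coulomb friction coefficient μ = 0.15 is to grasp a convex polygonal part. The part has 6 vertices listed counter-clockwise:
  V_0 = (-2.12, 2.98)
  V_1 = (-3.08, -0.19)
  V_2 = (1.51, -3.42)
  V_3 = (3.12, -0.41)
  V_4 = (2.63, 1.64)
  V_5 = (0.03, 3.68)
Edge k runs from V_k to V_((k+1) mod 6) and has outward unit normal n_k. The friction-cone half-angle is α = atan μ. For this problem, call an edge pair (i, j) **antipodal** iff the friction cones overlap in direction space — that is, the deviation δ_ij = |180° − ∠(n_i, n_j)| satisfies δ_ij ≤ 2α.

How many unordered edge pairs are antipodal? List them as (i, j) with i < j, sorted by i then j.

α = atan 0.15 = 8.53°;  2α = 17.06°
n_0 = (-0.9571, +0.2898)
n_1 = (-0.5755, -0.8178)
n_2 = (+0.8818, -0.4717)
n_3 = (+0.9726, +0.2325)
n_4 = (+0.6173, +0.7867)
n_5 = (-0.3096, +0.9509)
  (0,1): δ = 108.29°  ·
  (0,2): δ = 11.29°  ✓
  (0,3): δ = 30.29°  ·
  (0,4): δ = 68.73°  ·
  (0,5): δ = 124.88°  ·
  (1,2): δ = 83.01°  ·
  (1,3): δ = 41.42°  ·
  (1,4): δ = 2.98°  ✓
  (1,5): δ = 53.17°  ·
  (2,3): δ = 138.42°  ·
  (2,4): δ = 99.98°  ·
  (2,5): δ = 43.82°  ·
  (3,4): δ = 141.56°  ·
  (3,5): δ = 85.41°  ·
  (4,5): δ = 123.85°  ·
antipodal pairs: 2

count = 2; pairs: (0,2), (1,4)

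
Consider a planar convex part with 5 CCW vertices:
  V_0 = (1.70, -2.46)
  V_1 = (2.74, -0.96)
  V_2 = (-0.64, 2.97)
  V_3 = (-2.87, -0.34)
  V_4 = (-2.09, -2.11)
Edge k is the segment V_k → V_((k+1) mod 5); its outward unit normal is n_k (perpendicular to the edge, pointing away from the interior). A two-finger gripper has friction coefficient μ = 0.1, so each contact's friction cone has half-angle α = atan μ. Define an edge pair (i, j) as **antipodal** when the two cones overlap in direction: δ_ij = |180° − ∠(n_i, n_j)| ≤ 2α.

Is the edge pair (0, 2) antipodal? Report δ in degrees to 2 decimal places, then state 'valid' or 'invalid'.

δ = 0.77°, valid

α = atan 0.1 = 5.71°;  2α = 11.42°
edge 0: e_0 = (+1.04, +1.50);  n_0 = (+0.8218, -0.5698)
edge 2: e_2 = (-2.23, -3.31);  n_2 = (-0.8293, +0.5587)
∠(n_0, n_2) = 179.23°
δ = |180° − 179.23°| = 0.77°
0.77° ≤ 2α = 11.42°  →  valid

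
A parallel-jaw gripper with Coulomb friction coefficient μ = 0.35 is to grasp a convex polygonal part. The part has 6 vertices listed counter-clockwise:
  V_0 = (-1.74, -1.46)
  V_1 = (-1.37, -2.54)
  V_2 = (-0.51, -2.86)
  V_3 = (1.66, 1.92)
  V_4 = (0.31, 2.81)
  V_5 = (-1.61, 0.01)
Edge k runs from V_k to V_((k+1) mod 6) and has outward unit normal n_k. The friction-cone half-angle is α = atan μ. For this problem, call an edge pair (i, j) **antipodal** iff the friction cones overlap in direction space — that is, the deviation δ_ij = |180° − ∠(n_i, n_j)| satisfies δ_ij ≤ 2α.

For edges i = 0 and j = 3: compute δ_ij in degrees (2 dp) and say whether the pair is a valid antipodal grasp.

δ = 37.69°, valid

α = atan 0.35 = 19.29°;  2α = 38.58°
edge 0: e_0 = (+0.37, -1.08);  n_0 = (-0.9460, -0.3241)
edge 3: e_3 = (-1.35, +0.89);  n_3 = (+0.5504, +0.8349)
∠(n_0, n_3) = 142.31°
δ = |180° − 142.31°| = 37.69°
37.69° ≤ 2α = 38.58°  →  valid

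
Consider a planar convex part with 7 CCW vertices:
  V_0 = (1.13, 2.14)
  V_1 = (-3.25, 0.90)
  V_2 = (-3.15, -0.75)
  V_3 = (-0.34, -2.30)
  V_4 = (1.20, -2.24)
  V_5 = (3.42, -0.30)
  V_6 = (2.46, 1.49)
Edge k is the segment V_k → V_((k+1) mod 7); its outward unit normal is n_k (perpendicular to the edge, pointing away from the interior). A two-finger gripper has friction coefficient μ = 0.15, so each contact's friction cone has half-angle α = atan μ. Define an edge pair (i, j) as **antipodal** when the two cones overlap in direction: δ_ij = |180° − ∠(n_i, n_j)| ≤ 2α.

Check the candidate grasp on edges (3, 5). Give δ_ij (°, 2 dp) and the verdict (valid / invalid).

δ = 64.03°, invalid

α = atan 0.15 = 8.53°;  2α = 17.06°
edge 3: e_3 = (+1.54, +0.06);  n_3 = (+0.0389, -0.9992)
edge 5: e_5 = (-0.96, +1.79);  n_5 = (+0.8813, +0.4726)
∠(n_3, n_5) = 115.97°
δ = |180° − 115.97°| = 64.03°
64.03° > 2α = 17.06°  →  invalid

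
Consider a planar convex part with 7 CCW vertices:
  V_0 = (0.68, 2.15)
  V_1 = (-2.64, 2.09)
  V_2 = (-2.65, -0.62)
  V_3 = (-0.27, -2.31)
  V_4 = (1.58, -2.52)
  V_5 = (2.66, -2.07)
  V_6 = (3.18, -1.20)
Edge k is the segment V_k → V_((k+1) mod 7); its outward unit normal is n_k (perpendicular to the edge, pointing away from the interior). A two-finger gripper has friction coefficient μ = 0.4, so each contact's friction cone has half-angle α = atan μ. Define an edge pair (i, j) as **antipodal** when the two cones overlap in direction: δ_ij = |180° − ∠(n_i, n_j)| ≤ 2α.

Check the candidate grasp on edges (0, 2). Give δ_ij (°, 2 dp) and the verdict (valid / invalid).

δ = 36.41°, valid

α = atan 0.4 = 21.80°;  2α = 43.60°
edge 0: e_0 = (-3.32, -0.06);  n_0 = (-0.0181, +0.9998)
edge 2: e_2 = (+2.38, -1.69);  n_2 = (-0.5790, -0.8154)
∠(n_0, n_2) = 143.59°
δ = |180° − 143.59°| = 36.41°
36.41° ≤ 2α = 43.60°  →  valid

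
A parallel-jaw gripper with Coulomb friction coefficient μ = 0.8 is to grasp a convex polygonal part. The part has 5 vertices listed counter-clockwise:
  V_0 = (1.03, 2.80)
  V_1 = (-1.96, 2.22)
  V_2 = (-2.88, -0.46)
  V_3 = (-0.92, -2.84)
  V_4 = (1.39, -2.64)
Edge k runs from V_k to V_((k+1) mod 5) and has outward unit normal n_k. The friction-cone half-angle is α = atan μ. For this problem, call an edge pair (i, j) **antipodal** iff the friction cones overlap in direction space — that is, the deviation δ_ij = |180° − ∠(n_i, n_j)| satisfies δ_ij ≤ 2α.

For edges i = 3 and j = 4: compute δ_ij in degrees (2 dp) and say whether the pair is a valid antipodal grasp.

δ = 91.16°, invalid

α = atan 0.8 = 38.66°;  2α = 77.32°
edge 3: e_3 = (+2.31, +0.20);  n_3 = (+0.0863, -0.9963)
edge 4: e_4 = (-0.36, +5.44);  n_4 = (+0.9978, +0.0660)
∠(n_3, n_4) = 88.84°
δ = |180° − 88.84°| = 91.16°
91.16° > 2α = 77.32°  →  invalid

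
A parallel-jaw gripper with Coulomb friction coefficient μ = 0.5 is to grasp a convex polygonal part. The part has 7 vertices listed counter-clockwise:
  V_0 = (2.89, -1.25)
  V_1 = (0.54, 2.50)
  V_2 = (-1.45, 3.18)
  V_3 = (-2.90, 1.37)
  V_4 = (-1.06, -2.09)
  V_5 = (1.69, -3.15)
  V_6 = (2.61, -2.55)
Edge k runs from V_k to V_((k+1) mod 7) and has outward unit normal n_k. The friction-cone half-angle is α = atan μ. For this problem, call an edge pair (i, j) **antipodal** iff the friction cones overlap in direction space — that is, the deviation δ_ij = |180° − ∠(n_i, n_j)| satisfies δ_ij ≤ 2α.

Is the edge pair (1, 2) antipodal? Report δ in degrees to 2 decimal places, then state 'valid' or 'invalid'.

δ = 109.83°, invalid

α = atan 0.5 = 26.57°;  2α = 53.13°
edge 1: e_1 = (-1.99, +0.68);  n_1 = (+0.3234, +0.9463)
edge 2: e_2 = (-1.45, -1.81);  n_2 = (-0.7804, +0.6252)
∠(n_1, n_2) = 70.17°
δ = |180° − 70.17°| = 109.83°
109.83° > 2α = 53.13°  →  invalid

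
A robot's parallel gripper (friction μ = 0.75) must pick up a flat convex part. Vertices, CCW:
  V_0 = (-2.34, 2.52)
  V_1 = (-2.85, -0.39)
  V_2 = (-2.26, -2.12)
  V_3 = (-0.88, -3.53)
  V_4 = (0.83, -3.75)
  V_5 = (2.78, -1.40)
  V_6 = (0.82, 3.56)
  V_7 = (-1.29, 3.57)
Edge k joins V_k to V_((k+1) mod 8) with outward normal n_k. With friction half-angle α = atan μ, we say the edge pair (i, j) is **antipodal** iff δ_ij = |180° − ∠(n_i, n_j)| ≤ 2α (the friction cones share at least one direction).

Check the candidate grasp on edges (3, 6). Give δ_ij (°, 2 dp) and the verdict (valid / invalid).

δ = 7.06°, valid

α = atan 0.75 = 36.87°;  2α = 73.74°
edge 3: e_3 = (+1.71, -0.22);  n_3 = (-0.1276, -0.9918)
edge 6: e_6 = (-2.11, +0.01);  n_6 = (+0.0047, +1.0000)
∠(n_3, n_6) = 172.94°
δ = |180° − 172.94°| = 7.06°
7.06° ≤ 2α = 73.74°  →  valid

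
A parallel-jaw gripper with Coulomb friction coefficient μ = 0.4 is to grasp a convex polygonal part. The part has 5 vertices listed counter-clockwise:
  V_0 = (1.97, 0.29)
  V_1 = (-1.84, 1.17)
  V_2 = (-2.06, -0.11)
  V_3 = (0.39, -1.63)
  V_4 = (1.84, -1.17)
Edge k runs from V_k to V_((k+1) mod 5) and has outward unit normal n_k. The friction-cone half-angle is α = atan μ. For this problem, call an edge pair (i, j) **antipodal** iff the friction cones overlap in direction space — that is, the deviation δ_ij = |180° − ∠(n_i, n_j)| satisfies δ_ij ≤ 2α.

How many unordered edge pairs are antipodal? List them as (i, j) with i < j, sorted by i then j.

α = atan 0.4 = 21.80°;  2α = 43.60°
n_0 = (+0.2250, +0.9743)
n_1 = (-0.9855, +0.1694)
n_2 = (-0.5272, -0.8497)
n_3 = (+0.3024, -0.9532)
n_4 = (+0.9961, -0.0887)
  (0,1): δ = 86.75°  ·
  (0,2): δ = 18.81°  ✓
  (0,3): δ = 30.61°  ✓
  (0,4): δ = 97.92°  ·
  (1,2): δ = 112.06°  ·
  (1,3): δ = 62.65°  ·
  (1,4): δ = 4.66°  ✓
  (2,3): δ = 130.58°  ·
  (2,4): δ = 63.27°  ·
  (3,4): δ = 112.69°  ·
antipodal pairs: 3

count = 3; pairs: (0,2), (0,3), (1,4)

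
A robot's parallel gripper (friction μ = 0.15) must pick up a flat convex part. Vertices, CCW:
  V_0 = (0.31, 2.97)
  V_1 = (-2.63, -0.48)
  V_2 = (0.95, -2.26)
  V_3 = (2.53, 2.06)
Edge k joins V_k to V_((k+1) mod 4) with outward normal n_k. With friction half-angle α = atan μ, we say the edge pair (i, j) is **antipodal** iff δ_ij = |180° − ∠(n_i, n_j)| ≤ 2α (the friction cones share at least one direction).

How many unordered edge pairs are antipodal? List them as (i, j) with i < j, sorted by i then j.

count = 1; pairs: (1,3)

α = atan 0.15 = 8.53°;  2α = 17.06°
n_0 = (-0.7611, +0.6486)
n_1 = (-0.4452, -0.8954)
n_2 = (+0.9392, -0.3435)
n_3 = (+0.3793, +0.9253)
  (0,1): δ = 76.00°  ·
  (0,2): δ = 20.35°  ·
  (0,3): δ = 108.15°  ·
  (1,2): δ = 83.65°  ·
  (1,3): δ = 4.15°  ✓
  (2,3): δ = 92.20°  ·
antipodal pairs: 1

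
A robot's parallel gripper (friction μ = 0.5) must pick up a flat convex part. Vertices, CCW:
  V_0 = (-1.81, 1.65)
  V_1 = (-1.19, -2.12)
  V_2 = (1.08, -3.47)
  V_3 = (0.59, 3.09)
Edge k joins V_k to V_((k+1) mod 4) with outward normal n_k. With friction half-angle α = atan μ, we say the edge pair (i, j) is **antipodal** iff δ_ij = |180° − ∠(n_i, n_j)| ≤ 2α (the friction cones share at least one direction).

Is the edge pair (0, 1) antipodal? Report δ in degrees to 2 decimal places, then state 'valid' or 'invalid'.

α = atan 0.5 = 26.57°;  2α = 53.13°
edge 0: e_0 = (+0.62, -3.77);  n_0 = (-0.9867, -0.1623)
edge 1: e_1 = (+2.27, -1.35);  n_1 = (-0.5112, -0.8595)
∠(n_0, n_1) = 49.92°
δ = |180° − 49.92°| = 130.08°
130.08° > 2α = 53.13°  →  invalid

δ = 130.08°, invalid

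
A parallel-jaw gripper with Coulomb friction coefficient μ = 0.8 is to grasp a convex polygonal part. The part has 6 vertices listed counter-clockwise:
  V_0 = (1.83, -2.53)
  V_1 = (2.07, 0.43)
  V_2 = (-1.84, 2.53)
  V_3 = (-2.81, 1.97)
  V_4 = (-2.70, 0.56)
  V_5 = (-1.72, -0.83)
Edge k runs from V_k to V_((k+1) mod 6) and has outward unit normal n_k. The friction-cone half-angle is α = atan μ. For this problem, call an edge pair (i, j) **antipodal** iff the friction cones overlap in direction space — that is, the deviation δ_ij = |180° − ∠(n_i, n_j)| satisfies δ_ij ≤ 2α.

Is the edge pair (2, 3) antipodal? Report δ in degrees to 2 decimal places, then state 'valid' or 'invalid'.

δ = 115.54°, invalid

α = atan 0.8 = 38.66°;  2α = 77.32°
edge 2: e_2 = (-0.97, -0.56);  n_2 = (-0.5000, +0.8660)
edge 3: e_3 = (+0.11, -1.41);  n_3 = (-0.9970, -0.0778)
∠(n_2, n_3) = 64.46°
δ = |180° − 64.46°| = 115.54°
115.54° > 2α = 77.32°  →  invalid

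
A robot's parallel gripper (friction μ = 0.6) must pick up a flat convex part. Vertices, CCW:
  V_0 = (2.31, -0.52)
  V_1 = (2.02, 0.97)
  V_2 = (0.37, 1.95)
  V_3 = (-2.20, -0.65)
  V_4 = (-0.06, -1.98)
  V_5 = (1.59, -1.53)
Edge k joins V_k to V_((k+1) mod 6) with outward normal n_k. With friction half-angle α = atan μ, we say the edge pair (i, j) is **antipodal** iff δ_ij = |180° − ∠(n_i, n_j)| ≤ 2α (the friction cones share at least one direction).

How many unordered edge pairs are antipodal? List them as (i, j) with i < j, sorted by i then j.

count = 6; pairs: (0,2), (0,3), (1,3), (1,4), (2,4), (2,5)

α = atan 0.6 = 30.96°;  2α = 61.93°
n_0 = (+0.9816, +0.1910)
n_1 = (+0.5107, +0.8598)
n_2 = (-0.7112, +0.7030)
n_3 = (-0.5279, -0.8493)
n_4 = (+0.2631, -0.9648)
n_5 = (+0.8143, -0.5805)
  (0,1): δ = 131.72°  ·
  (0,2): δ = 55.68°  ✓
  (0,3): δ = 47.13°  ✓
  (0,4): δ = 94.24°  ·
  (0,5): δ = 133.50°  ·
  (1,2): δ = 103.96°  ·
  (1,3): δ = 1.15°  ✓
  (1,4): δ = 45.96°  ✓
  (1,5): δ = 85.22°  ·
  (2,3): δ = 77.19°  ·
  (2,4): δ = 30.08°  ✓
  (2,5): δ = 9.18°  ✓
  (3,4): δ = 132.88°  ·
  (3,5): δ = 93.62°  ·
  (4,5): δ = 140.74°  ·
antipodal pairs: 6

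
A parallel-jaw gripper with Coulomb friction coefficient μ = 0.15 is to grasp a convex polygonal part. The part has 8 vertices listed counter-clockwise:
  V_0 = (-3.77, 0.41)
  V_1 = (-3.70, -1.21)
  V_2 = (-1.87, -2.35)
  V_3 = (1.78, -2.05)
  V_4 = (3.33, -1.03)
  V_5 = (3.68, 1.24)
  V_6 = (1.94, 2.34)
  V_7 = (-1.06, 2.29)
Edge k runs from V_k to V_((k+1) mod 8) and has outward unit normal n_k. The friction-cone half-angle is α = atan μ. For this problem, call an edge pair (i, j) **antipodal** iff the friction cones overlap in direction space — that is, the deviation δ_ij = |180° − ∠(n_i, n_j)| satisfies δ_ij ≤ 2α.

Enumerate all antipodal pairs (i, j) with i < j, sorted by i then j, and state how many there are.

α = atan 0.15 = 8.53°;  2α = 17.06°
n_0 = (-0.9991, -0.0432)
n_1 = (-0.5287, -0.8488)
n_2 = (+0.0819, -0.9966)
n_3 = (+0.5497, -0.8354)
n_4 = (+0.9883, -0.1524)
n_5 = (+0.5344, +0.8453)
n_6 = (-0.0167, +0.9999)
n_7 = (-0.5700, +0.8216)
  (0,1): δ = 124.40°  ·
  (0,2): δ = 87.78°  ·
  (0,3): δ = 59.13°  ·
  (0,4): δ = 11.24°  ✓
  (0,5): δ = 55.23°  ·
  (0,6): δ = 88.48°  ·
  (0,7): δ = 122.28°  ·
  (1,2): δ = 143.38°  ·
  (1,3): δ = 114.73°  ·
  (1,4): δ = 66.84°  ·
  (1,5): δ = 0.38°  ✓
  (1,6): δ = 32.88°  ·
  (1,7): δ = 66.67°  ·
  (2,3): δ = 151.35°  ·
  (2,4): δ = 103.46°  ·
  (2,5): δ = 37.00°  ·
  (2,6): δ = 3.74°  ✓
  (2,7): δ = 30.05°  ·
  (3,4): δ = 132.11°  ·
  (3,5): δ = 65.65°  ·
  (3,6): δ = 32.39°  ·
  (3,7): δ = 1.40°  ✓
  (4,5): δ = 113.54°  ·
  (4,6): δ = 80.28°  ·
  (4,7): δ = 46.48°  ·
  (5,6): δ = 146.74°  ·
  (5,7): δ = 112.95°  ·
  (6,7): δ = 146.20°  ·
antipodal pairs: 4

count = 4; pairs: (0,4), (1,5), (2,6), (3,7)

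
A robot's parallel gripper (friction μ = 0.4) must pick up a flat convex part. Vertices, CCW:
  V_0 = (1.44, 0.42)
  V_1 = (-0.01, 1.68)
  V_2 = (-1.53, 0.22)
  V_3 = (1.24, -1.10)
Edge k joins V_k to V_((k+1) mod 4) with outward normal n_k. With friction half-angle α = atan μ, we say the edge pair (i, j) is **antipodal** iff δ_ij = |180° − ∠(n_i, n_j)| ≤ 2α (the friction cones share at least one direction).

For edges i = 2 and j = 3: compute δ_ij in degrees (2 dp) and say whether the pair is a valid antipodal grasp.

α = atan 0.4 = 21.80°;  2α = 43.60°
edge 2: e_2 = (+2.77, -1.32);  n_2 = (-0.4302, -0.9027)
edge 3: e_3 = (+0.20, +1.52);  n_3 = (+0.9915, -0.1305)
∠(n_2, n_3) = 107.98°
δ = |180° − 107.98°| = 72.02°
72.02° > 2α = 43.60°  →  invalid

δ = 72.02°, invalid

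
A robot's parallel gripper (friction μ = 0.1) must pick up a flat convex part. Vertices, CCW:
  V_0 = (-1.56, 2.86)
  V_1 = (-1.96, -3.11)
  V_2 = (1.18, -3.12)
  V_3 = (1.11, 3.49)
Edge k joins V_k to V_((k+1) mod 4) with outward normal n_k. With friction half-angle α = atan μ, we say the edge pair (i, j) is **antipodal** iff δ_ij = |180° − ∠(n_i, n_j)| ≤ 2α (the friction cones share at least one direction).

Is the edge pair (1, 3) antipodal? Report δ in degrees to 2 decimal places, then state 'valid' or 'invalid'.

δ = 13.46°, invalid

α = atan 0.1 = 5.71°;  2α = 11.42°
edge 1: e_1 = (+3.14, -0.01);  n_1 = (-0.0032, -1.0000)
edge 3: e_3 = (-2.67, -0.63);  n_3 = (-0.2296, +0.9733)
∠(n_1, n_3) = 166.54°
δ = |180° − 166.54°| = 13.46°
13.46° > 2α = 11.42°  →  invalid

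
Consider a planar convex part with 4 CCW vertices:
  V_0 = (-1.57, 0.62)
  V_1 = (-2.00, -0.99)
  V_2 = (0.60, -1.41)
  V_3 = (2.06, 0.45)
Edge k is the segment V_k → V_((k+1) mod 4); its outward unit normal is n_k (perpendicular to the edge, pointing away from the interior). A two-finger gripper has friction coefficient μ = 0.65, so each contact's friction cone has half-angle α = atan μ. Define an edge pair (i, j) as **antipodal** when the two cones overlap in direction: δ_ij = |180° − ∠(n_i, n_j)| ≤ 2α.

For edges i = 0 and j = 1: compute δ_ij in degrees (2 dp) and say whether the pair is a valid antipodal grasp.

δ = 84.22°, invalid

α = atan 0.65 = 33.02°;  2α = 66.05°
edge 0: e_0 = (-0.43, -1.61);  n_0 = (-0.9661, +0.2580)
edge 1: e_1 = (+2.60, -0.42);  n_1 = (-0.1595, -0.9872)
∠(n_0, n_1) = 95.78°
δ = |180° − 95.78°| = 84.22°
84.22° > 2α = 66.05°  →  invalid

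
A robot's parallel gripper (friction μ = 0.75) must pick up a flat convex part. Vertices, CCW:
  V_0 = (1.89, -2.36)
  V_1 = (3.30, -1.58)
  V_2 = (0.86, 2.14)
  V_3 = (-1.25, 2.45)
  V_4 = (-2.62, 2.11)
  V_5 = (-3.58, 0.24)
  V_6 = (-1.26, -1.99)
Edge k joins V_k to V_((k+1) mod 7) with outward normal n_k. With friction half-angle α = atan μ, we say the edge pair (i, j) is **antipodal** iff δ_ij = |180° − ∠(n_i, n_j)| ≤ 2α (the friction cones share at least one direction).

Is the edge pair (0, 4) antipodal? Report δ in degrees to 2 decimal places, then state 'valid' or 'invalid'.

α = atan 0.75 = 36.87°;  2α = 73.74°
edge 0: e_0 = (+1.41, +0.78);  n_0 = (+0.4841, -0.8750)
edge 4: e_4 = (-0.96, -1.87);  n_4 = (-0.8896, +0.4567)
∠(n_0, n_4) = 146.13°
δ = |180° − 146.13°| = 33.87°
33.87° ≤ 2α = 73.74°  →  valid

δ = 33.87°, valid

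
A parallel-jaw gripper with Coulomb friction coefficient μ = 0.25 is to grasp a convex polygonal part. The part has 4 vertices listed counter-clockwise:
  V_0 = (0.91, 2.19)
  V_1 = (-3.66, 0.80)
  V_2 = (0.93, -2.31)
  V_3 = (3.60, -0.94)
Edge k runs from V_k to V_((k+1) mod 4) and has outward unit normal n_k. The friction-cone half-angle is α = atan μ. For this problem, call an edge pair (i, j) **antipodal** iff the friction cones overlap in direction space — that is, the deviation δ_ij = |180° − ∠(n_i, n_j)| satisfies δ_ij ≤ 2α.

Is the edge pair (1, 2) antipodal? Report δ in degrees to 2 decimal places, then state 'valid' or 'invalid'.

α = atan 0.25 = 14.04°;  2α = 28.07°
edge 1: e_1 = (+4.59, -3.11);  n_1 = (-0.5609, -0.8279)
edge 2: e_2 = (+2.67, +1.37);  n_2 = (+0.4565, -0.8897)
∠(n_1, n_2) = 61.28°
δ = |180° − 61.28°| = 118.72°
118.72° > 2α = 28.07°  →  invalid

δ = 118.72°, invalid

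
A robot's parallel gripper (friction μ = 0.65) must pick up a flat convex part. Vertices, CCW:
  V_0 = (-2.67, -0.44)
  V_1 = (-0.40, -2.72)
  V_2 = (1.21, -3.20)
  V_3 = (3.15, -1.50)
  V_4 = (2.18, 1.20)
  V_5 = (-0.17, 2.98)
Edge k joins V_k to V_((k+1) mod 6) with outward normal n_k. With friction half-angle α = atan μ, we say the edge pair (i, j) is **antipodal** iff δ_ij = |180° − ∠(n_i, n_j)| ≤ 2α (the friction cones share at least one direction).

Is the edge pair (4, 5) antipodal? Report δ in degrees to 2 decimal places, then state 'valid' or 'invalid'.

α = atan 0.65 = 33.02°;  2α = 66.05°
edge 4: e_4 = (-2.35, +1.78);  n_4 = (+0.6038, +0.7971)
edge 5: e_5 = (-2.50, -3.42);  n_5 = (-0.8073, +0.5901)
∠(n_4, n_5) = 90.98°
δ = |180° − 90.98°| = 89.02°
89.02° > 2α = 66.05°  →  invalid

δ = 89.02°, invalid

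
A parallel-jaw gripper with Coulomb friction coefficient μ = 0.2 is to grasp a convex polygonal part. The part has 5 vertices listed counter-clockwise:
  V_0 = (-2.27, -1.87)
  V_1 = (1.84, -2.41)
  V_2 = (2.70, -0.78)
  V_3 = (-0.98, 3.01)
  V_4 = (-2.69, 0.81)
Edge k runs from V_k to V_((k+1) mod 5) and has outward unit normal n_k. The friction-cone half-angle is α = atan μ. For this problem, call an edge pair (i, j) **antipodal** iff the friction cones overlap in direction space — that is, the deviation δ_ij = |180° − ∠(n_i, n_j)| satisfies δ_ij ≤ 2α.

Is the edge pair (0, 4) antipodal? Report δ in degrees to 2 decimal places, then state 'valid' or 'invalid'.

δ = 106.39°, invalid

α = atan 0.2 = 11.31°;  2α = 22.62°
edge 0: e_0 = (+4.11, -0.54);  n_0 = (-0.1303, -0.9915)
edge 4: e_4 = (+0.42, -2.68);  n_4 = (-0.9879, -0.1548)
∠(n_0, n_4) = 73.61°
δ = |180° − 73.61°| = 106.39°
106.39° > 2α = 22.62°  →  invalid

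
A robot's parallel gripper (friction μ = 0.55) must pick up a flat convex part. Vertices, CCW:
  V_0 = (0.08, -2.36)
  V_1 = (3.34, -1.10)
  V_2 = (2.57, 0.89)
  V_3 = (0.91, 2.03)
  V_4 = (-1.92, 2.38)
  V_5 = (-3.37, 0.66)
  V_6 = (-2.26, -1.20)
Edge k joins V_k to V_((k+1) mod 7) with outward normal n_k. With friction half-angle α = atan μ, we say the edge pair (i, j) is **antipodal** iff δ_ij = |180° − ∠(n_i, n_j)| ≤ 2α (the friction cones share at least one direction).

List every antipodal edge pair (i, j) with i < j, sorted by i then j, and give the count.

count = 9; pairs: (0,2), (0,3), (0,4), (1,5), (1,6), (2,5), (2,6), (3,5), (3,6)

α = atan 0.55 = 28.81°;  2α = 57.62°
n_0 = (+0.3605, -0.9328)
n_1 = (+0.9326, +0.3609)
n_2 = (+0.5661, +0.8243)
n_3 = (+0.1227, +0.9924)
n_4 = (-0.7646, +0.6445)
n_5 = (-0.8587, -0.5125)
n_6 = (-0.4441, -0.8960)
  (0,1): δ = 89.98°  ·
  (0,2): δ = 55.61°  ✓
  (0,3): δ = 28.18°  ✓
  (0,4): δ = 28.74°  ✓
  (0,5): δ = 99.70°  ·
  (0,6): δ = 132.50°  ·
  (1,2): δ = 145.63°  ·
  (1,3): δ = 118.20°  ·
  (1,4): δ = 61.28°  ·
  (1,5): δ = 9.67°  ✓
  (1,6): δ = 42.48°  ✓
  (2,3): δ = 152.57°  ·
  (2,4): δ = 95.65°  ·
  (2,5): δ = 24.69°  ✓
  (2,6): δ = 8.11°  ✓
  (3,4): δ = 123.08°  ·
  (3,5): δ = 52.12°  ✓
  (3,6): δ = 19.32°  ✓
  (4,5): δ = 109.04°  ·
  (4,6): δ = 76.24°  ·
  (5,6): δ = 147.20°  ·
antipodal pairs: 9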